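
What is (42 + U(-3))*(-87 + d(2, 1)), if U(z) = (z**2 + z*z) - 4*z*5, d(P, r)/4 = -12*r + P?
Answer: -15240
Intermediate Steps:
d(P, r) = -48*r + 4*P (d(P, r) = 4*(-12*r + P) = 4*(P - 12*r) = -48*r + 4*P)
U(z) = -20*z + 2*z**2 (U(z) = (z**2 + z**2) - 20*z = 2*z**2 - 20*z = -20*z + 2*z**2)
(42 + U(-3))*(-87 + d(2, 1)) = (42 + 2*(-3)*(-10 - 3))*(-87 + (-48*1 + 4*2)) = (42 + 2*(-3)*(-13))*(-87 + (-48 + 8)) = (42 + 78)*(-87 - 40) = 120*(-127) = -15240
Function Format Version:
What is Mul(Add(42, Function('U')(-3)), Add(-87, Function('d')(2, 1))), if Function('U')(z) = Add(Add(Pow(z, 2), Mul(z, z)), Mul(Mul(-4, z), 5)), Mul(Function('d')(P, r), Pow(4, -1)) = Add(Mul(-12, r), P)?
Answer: -15240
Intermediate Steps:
Function('d')(P, r) = Add(Mul(-48, r), Mul(4, P)) (Function('d')(P, r) = Mul(4, Add(Mul(-12, r), P)) = Mul(4, Add(P, Mul(-12, r))) = Add(Mul(-48, r), Mul(4, P)))
Function('U')(z) = Add(Mul(-20, z), Mul(2, Pow(z, 2))) (Function('U')(z) = Add(Add(Pow(z, 2), Pow(z, 2)), Mul(-20, z)) = Add(Mul(2, Pow(z, 2)), Mul(-20, z)) = Add(Mul(-20, z), Mul(2, Pow(z, 2))))
Mul(Add(42, Function('U')(-3)), Add(-87, Function('d')(2, 1))) = Mul(Add(42, Mul(2, -3, Add(-10, -3))), Add(-87, Add(Mul(-48, 1), Mul(4, 2)))) = Mul(Add(42, Mul(2, -3, -13)), Add(-87, Add(-48, 8))) = Mul(Add(42, 78), Add(-87, -40)) = Mul(120, -127) = -15240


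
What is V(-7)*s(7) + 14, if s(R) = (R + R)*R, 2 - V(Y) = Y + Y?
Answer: 1582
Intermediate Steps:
V(Y) = 2 - 2*Y (V(Y) = 2 - (Y + Y) = 2 - 2*Y)
s(R) = 2*R² (s(R) = (2*R)*R = 2*R²)
V(-7)*s(7) + 14 = (2 - 2*(-7))*(2*7²) + 14 = (2 + 14)*(2*49) + 14 = 16*98 + 14 = 1568 + 14 = 1582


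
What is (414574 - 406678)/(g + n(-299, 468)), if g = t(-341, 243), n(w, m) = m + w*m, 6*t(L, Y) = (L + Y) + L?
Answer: -47376/837223 ≈ -0.056587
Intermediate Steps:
t(L, Y) = L/3 + Y/6 (t(L, Y) = ((L + Y) + L)/6 = (Y + 2*L)/6 = L/3 + Y/6)
n(w, m) = m + m*w
g = -439/6 (g = (⅓)*(-341) + (⅙)*243 = -341/3 + 81/2 = -439/6 ≈ -73.167)
(414574 - 406678)/(g + n(-299, 468)) = (414574 - 406678)/(-439/6 + 468*(1 - 299)) = 7896/(-439/6 + 468*(-298)) = 7896/(-439/6 - 139464) = 7896/(-837223/6) = 7896*(-6/837223) = -47376/837223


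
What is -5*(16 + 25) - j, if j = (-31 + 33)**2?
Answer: -209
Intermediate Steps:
j = 4 (j = 2**2 = 4)
-5*(16 + 25) - j = -5*(16 + 25) - 1*4 = -5*41 - 4 = -205 - 4 = -209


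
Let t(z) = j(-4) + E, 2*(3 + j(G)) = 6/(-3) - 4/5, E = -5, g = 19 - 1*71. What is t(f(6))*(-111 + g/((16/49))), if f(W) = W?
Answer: 50807/20 ≈ 2540.4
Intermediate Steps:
g = -52 (g = 19 - 71 = -52)
j(G) = -22/5 (j(G) = -3 + (6/(-3) - 4/5)/2 = -3 + (6*(-1/3) - 4*1/5)/2 = -3 + (-2 - 4/5)/2 = -3 + (1/2)*(-14/5) = -3 - 7/5 = -22/5)
t(z) = -47/5 (t(z) = -22/5 - 5 = -47/5)
t(f(6))*(-111 + g/((16/49))) = -47*(-111 - 52/(16/49))/5 = -47*(-111 - 52/(16*(1/49)))/5 = -47*(-111 - 52/16/49)/5 = -47*(-111 - 52*49/16)/5 = -47*(-111 - 637/4)/5 = -47/5*(-1081/4) = 50807/20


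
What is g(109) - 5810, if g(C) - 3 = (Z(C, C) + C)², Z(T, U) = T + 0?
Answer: 41717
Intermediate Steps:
Z(T, U) = T
g(C) = 3 + 4*C² (g(C) = 3 + (C + C)² = 3 + (2*C)² = 3 + 4*C²)
g(109) - 5810 = (3 + 4*109²) - 5810 = (3 + 4*11881) - 5810 = (3 + 47524) - 5810 = 47527 - 5810 = 41717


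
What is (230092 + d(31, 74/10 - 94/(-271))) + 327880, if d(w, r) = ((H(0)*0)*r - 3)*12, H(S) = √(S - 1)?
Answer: 557936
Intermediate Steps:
H(S) = √(-1 + S)
d(w, r) = -36 (d(w, r) = ((√(-1 + 0)*0)*r - 3)*12 = ((√(-1)*0)*r - 3)*12 = ((I*0)*r - 3)*12 = (0*r - 3)*12 = (0 - 3)*12 = -3*12 = -36)
(230092 + d(31, 74/10 - 94/(-271))) + 327880 = (230092 - 36) + 327880 = 230056 + 327880 = 557936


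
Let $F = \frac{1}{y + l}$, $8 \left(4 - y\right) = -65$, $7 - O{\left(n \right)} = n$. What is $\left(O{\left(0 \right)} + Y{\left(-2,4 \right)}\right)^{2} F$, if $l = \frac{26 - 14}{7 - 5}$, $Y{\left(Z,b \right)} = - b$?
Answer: $\frac{72}{145} \approx 0.49655$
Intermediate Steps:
$O{\left(n \right)} = 7 - n$
$l = 6$ ($l = \frac{12}{2} = 12 \cdot \frac{1}{2} = 6$)
$y = \frac{97}{8}$ ($y = 4 - - \frac{65}{8} = 4 + \frac{65}{8} = \frac{97}{8} \approx 12.125$)
$F = \frac{8}{145}$ ($F = \frac{1}{\frac{97}{8} + 6} = \frac{1}{\frac{145}{8}} = \frac{8}{145} \approx 0.055172$)
$\left(O{\left(0 \right)} + Y{\left(-2,4 \right)}\right)^{2} F = \left(\left(7 - 0\right) - 4\right)^{2} \cdot \frac{8}{145} = \left(\left(7 + 0\right) - 4\right)^{2} \cdot \frac{8}{145} = \left(7 - 4\right)^{2} \cdot \frac{8}{145} = 3^{2} \cdot \frac{8}{145} = 9 \cdot \frac{8}{145} = \frac{72}{145}$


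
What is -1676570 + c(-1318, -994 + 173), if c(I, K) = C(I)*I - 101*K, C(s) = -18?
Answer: -1569925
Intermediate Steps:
c(I, K) = -101*K - 18*I (c(I, K) = -18*I - 101*K = -101*K - 18*I)
-1676570 + c(-1318, -994 + 173) = -1676570 + (-101*(-994 + 173) - 18*(-1318)) = -1676570 + (-101*(-821) + 23724) = -1676570 + (82921 + 23724) = -1676570 + 106645 = -1569925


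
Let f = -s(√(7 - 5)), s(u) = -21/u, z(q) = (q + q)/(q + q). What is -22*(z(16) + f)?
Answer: -22 - 231*√2 ≈ -348.68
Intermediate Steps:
z(q) = 1 (z(q) = (2*q)/((2*q)) = (2*q)*(1/(2*q)) = 1)
f = 21*√2/2 (f = -(-21)/(√(7 - 5)) = -(-21)/(√2) = -(-21)*√2/2 = 21*√2/2 ≈ 14.849)
-22*(z(16) + f) = -22*(1 + 21*√2/2) = -22 - 231*√2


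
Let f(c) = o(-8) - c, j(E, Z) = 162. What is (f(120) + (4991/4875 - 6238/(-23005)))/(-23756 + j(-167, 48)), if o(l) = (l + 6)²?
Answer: 2572819859/529210470750 ≈ 0.0048616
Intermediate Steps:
o(l) = (6 + l)²
f(c) = 4 - c (f(c) = (6 - 8)² - c = (-2)² - c = 4 - c)
(f(120) + (4991/4875 - 6238/(-23005)))/(-23756 + j(-167, 48)) = ((4 - 1*120) + (4991/4875 - 6238/(-23005)))/(-23756 + 162) = ((4 - 120) + (4991*(1/4875) - 6238*(-1/23005)))/(-23594) = (-116 + (4991/4875 + 6238/23005))*(-1/23594) = (-116 + 29045641/22429875)*(-1/23594) = -2572819859/22429875*(-1/23594) = 2572819859/529210470750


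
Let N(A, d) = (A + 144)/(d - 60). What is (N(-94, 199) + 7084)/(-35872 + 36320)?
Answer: 492363/31136 ≈ 15.813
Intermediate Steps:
N(A, d) = (144 + A)/(-60 + d)
(N(-94, 199) + 7084)/(-35872 + 36320) = ((144 - 94)/(-60 + 199) + 7084)/(-35872 + 36320) = (50/139 + 7084)/448 = ((1/139)*50 + 7084)*(1/448) = (50/139 + 7084)*(1/448) = (984726/139)*(1/448) = 492363/31136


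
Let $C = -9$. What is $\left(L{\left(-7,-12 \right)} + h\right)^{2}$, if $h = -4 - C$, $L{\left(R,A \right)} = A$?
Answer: $49$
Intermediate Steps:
$h = 5$ ($h = -4 - -9 = -4 + 9 = 5$)
$\left(L{\left(-7,-12 \right)} + h\right)^{2} = \left(-12 + 5\right)^{2} = \left(-7\right)^{2} = 49$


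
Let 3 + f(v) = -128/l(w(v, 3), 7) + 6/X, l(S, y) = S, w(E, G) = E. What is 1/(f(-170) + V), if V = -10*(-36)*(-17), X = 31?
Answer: -2635/16131611 ≈ -0.00016334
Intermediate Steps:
V = -6120 (V = 360*(-17) = -6120)
f(v) = -87/31 - 128/v (f(v) = -3 + (-128/v + 6/31) = -3 + (6/31 - 128/v) = -87/31 - 128/v)
1/(f(-170) + V) = 1/((-87/31 - 128/(-170)) - 6120) = 1/((-87/31 - 128*(-1/170)) - 6120) = 1/((-87/31 + 64/85) - 6120) = 1/(-5411/2635 - 6120) = 1/(-16131611/2635) = -2635/16131611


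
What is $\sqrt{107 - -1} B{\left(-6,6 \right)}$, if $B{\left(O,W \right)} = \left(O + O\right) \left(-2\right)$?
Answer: $144 \sqrt{3} \approx 249.42$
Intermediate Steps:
$B{\left(O,W \right)} = - 4 O$ ($B{\left(O,W \right)} = 2 O \left(-2\right) = - 4 O$)
$\sqrt{107 - -1} B{\left(-6,6 \right)} = \sqrt{107 - -1} \left(\left(-4\right) \left(-6\right)\right) = \sqrt{107 + 1} \cdot 24 = \sqrt{108} \cdot 24 = 6 \sqrt{3} \cdot 24 = 144 \sqrt{3}$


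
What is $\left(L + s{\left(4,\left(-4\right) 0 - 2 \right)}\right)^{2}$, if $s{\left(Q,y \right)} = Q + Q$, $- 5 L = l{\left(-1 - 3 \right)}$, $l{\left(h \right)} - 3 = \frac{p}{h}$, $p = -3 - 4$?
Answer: $\frac{19881}{400} \approx 49.703$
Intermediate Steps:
$p = -7$ ($p = -3 - 4 = -7$)
$l{\left(h \right)} = 3 - \frac{7}{h}$
$L = - \frac{19}{20}$ ($L = - \frac{3 - \frac{7}{-1 - 3}}{5} = - \frac{3 - \frac{7}{-4}}{5} = - \frac{3 - - \frac{7}{4}}{5} = - \frac{3 + \frac{7}{4}}{5} = \left(- \frac{1}{5}\right) \frac{19}{4} = - \frac{19}{20} \approx -0.95$)
$s{\left(Q,y \right)} = 2 Q$
$\left(L + s{\left(4,\left(-4\right) 0 - 2 \right)}\right)^{2} = \left(- \frac{19}{20} + 2 \cdot 4\right)^{2} = \left(- \frac{19}{20} + 8\right)^{2} = \left(\frac{141}{20}\right)^{2} = \frac{19881}{400}$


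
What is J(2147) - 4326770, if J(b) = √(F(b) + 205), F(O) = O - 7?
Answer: -4326770 + √2345 ≈ -4.3267e+6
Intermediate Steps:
F(O) = -7 + O
J(b) = √(198 + b) (J(b) = √((-7 + b) + 205) = √(198 + b))
J(2147) - 4326770 = √(198 + 2147) - 4326770 = √2345 - 4326770 = -4326770 + √2345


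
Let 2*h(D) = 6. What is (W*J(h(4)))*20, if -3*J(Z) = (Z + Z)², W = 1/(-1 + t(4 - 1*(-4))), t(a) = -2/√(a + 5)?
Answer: 1040/3 - 160*√13/3 ≈ 154.37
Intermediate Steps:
t(a) = -2/√(5 + a)
h(D) = 3 (h(D) = (½)*6 = 3)
W = 1/(-1 - 2*√13/13) (W = 1/(-1 - 2/√(5 + (4 - 1*(-4)))) = 1/(-1 - 2/√(5 + (4 + 4))) = 1/(-1 - 2/√(5 + 8)) = 1/(-1 - 2*√13/13) ≈ -0.64321)
J(Z) = -4*Z²/3 (J(Z) = -(Z + Z)²/3 = -4*Z²/3)
(W*J(h(4)))*20 = ((-13/9 + 2*√13/9)*(-4/3*3²))*20 = ((-13/9 + 2*√13/9)*(-4/3*9))*20 = ((-13/9 + 2*√13/9)*(-12))*20 = (52/3 - 8*√13/3)*20 = 1040/3 - 160*√13/3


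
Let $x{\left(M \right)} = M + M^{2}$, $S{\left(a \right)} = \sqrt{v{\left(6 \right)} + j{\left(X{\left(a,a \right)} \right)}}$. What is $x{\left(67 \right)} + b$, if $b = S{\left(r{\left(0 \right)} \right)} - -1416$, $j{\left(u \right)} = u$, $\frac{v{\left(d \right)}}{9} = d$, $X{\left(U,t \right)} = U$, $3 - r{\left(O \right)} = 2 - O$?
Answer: $5972 + \sqrt{55} \approx 5979.4$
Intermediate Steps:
$r{\left(O \right)} = 1 + O$ ($r{\left(O \right)} = 3 - \left(2 - O\right) = 3 + \left(-2 + O\right) = 1 + O$)
$v{\left(d \right)} = 9 d$
$S{\left(a \right)} = \sqrt{54 + a}$ ($S{\left(a \right)} = \sqrt{9 \cdot 6 + a} = \sqrt{54 + a}$)
$b = 1416 + \sqrt{55}$ ($b = \sqrt{54 + \left(1 + 0\right)} - -1416 = \sqrt{54 + 1} + 1416 = \sqrt{55} + 1416 = 1416 + \sqrt{55} \approx 1423.4$)
$x{\left(67 \right)} + b = 67 \left(1 + 67\right) + \left(1416 + \sqrt{55}\right) = 67 \cdot 68 + \left(1416 + \sqrt{55}\right) = 4556 + \left(1416 + \sqrt{55}\right) = 5972 + \sqrt{55}$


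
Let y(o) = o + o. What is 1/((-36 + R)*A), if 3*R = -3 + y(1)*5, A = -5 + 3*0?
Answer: 3/505 ≈ 0.0059406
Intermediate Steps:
A = -5 (A = -5 + 0 = -5)
y(o) = 2*o
R = 7/3 (R = (-3 + (2*1)*5)/3 = (-3 + 2*5)/3 = (-3 + 10)/3 = (⅓)*7 = 7/3 ≈ 2.3333)
1/((-36 + R)*A) = 1/((-36 + 7/3)*(-5)) = 1/(-101/3*(-5)) = 1/(505/3) = 3/505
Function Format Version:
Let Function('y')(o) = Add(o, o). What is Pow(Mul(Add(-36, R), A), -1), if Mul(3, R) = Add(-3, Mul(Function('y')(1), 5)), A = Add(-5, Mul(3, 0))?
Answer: Rational(3, 505) ≈ 0.0059406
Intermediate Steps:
A = -5 (A = Add(-5, 0) = -5)
Function('y')(o) = Mul(2, o)
R = Rational(7, 3) (R = Mul(Rational(1, 3), Add(-3, Mul(Mul(2, 1), 5))) = Mul(Rational(1, 3), Add(-3, Mul(2, 5))) = Mul(Rational(1, 3), Add(-3, 10)) = Mul(Rational(1, 3), 7) = Rational(7, 3) ≈ 2.3333)
Pow(Mul(Add(-36, R), A), -1) = Pow(Mul(Add(-36, Rational(7, 3)), -5), -1) = Pow(Mul(Rational(-101, 3), -5), -1) = Pow(Rational(505, 3), -1) = Rational(3, 505)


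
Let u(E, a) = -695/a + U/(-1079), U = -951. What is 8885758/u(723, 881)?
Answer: 4223396334521/43963 ≈ 9.6067e+7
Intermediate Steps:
u(E, a) = 951/1079 - 695/a (u(E, a) = -695/a - 951/(-1079) = -695/a - 951*(-1/1079) = -695/a + 951/1079 = 951/1079 - 695/a)
8885758/u(723, 881) = 8885758/(951/1079 - 695/881) = 8885758/(87926/950599) = 8885758*(950599/87926) = 4223396334521/43963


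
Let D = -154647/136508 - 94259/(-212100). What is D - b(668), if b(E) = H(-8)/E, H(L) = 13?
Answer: -855749101369/1208802228900 ≈ -0.70793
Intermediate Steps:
b(E) = 13/E
D = -2491690141/3619168350 (D = -154647*1/136508 - 94259*(-1/212100) = -154647/136508 + 94259/212100 = -2491690141/3619168350 ≈ -0.68847)
D - b(668) = -2491690141/3619168350 - 13/668 = -855749101369/1208802228900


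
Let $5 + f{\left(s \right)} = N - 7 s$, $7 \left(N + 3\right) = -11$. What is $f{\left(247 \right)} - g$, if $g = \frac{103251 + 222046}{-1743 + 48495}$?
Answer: $- \frac{571248919}{327264} \approx -1745.5$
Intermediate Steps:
$N = - \frac{32}{7}$ ($N = -3 + \frac{1}{7} \left(-11\right) = -3 - \frac{11}{7} = - \frac{32}{7} \approx -4.5714$)
$f{\left(s \right)} = - \frac{67}{7} - 7 s$ ($f{\left(s \right)} = -5 - \left(\frac{32}{7} + 7 s\right) = - \frac{67}{7} - 7 s$)
$g = \frac{325297}{46752} \approx 6.9579$
$f{\left(247 \right)} - g = \left(- \frac{67}{7} - 1729\right) - \frac{325297}{46752} = - \frac{12170}{7} - \frac{325297}{46752} = - \frac{571248919}{327264}$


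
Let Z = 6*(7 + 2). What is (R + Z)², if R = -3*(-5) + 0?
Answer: 4761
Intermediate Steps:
Z = 54 (Z = 6*9 = 54)
R = 15 (R = 15 + 0 = 15)
(R + Z)² = (15 + 54)² = 69² = 4761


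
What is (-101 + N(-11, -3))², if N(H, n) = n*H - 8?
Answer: 5776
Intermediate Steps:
N(H, n) = -8 + H*n (N(H, n) = H*n - 8 = -8 + H*n)
(-101 + N(-11, -3))² = (-101 + (-8 - 11*(-3)))² = (-101 + (-8 + 33))² = (-101 + 25)² = (-76)² = 5776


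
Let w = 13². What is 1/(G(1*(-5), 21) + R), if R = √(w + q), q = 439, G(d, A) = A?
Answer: -21/167 + 4*√38/167 ≈ 0.021902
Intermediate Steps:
w = 169
R = 4*√38 (R = √(169 + 439) = √608 = 4*√38 ≈ 24.658)
1/(G(1*(-5), 21) + R) = 1/(21 + 4*√38)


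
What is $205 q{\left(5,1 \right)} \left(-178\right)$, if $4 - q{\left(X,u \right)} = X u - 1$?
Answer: $0$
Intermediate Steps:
$q{\left(X,u \right)} = 5 - X u$ ($q{\left(X,u \right)} = 4 - \left(X u - 1\right) = 4 - \left(-1 + X u\right) = 5 - X u$)
$205 q{\left(5,1 \right)} \left(-178\right) = 205 \left(5 - 5 \cdot 1\right) \left(-178\right) = 205 \left(5 - 5\right) \left(-178\right) = 205 \cdot 0 \left(-178\right) = 0 \left(-178\right) = 0$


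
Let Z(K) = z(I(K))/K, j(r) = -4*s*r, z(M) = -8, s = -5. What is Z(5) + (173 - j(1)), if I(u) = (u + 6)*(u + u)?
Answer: 757/5 ≈ 151.40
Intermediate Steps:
I(u) = 2*u*(6 + u) (I(u) = (6 + u)*(2*u) = 2*u*(6 + u))
j(r) = 20*r (j(r) = -(-20)*r = 20*r)
Z(K) = -8/K
Z(5) + (173 - j(1)) = -8/5 + (173 - 20) = -8/5 + 153 = 757/5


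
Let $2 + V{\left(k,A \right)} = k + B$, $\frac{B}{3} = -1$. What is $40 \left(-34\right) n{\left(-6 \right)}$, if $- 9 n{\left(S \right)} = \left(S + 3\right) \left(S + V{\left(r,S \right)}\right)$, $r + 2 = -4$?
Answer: $\frac{23120}{3} \approx 7706.7$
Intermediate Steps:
$B = -3$ ($B = 3 \left(-1\right) = -3$)
$r = -6$ ($r = -2 - 4 = -6$)
$V{\left(k,A \right)} = -5 + k$ ($V{\left(k,A \right)} = -2 + \left(k - 3\right) = -2 + \left(-3 + k\right) = -5 + k$)
$n{\left(S \right)} = - \frac{\left(-11 + S\right) \left(3 + S\right)}{9}$ ($n{\left(S \right)} = - \frac{\left(S + 3\right) \left(S - 11\right)}{9} = - \frac{\left(3 + S\right) \left(S - 11\right)}{9} = - \frac{\left(3 + S\right) \left(-11 + S\right)}{9} = - \frac{\left(-11 + S\right) \left(3 + S\right)}{9}$)
$40 \left(-34\right) n{\left(-6 \right)} = 40 \left(-34\right) \left(\frac{11}{3} - \frac{\left(-6\right)^{2}}{9} + \frac{8}{9} \left(-6\right)\right) = - 1360 \left(\frac{11}{3} - 4 - \frac{16}{3}\right) = \left(-1360\right) \left(- \frac{17}{3}\right) = \frac{23120}{3}$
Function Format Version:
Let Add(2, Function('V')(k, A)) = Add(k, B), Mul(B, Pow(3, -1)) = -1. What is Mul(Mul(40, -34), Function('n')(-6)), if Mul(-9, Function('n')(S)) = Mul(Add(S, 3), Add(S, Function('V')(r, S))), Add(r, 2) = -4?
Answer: Rational(23120, 3) ≈ 7706.7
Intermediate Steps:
B = -3 (B = Mul(3, -1) = -3)
r = -6 (r = Add(-2, -4) = -6)
Function('V')(k, A) = Add(-5, k) (Function('V')(k, A) = Add(-2, Add(k, -3)) = Add(-2, Add(-3, k)) = Add(-5, k))
Function('n')(S) = Mul(Rational(-1, 9), Add(-11, S), Add(3, S)) (Function('n')(S) = Mul(Rational(-1, 9), Mul(Add(S, 3), Add(S, Add(-5, -6)))) = Mul(Rational(-1, 9), Mul(Add(3, S), Add(S, -11))) = Mul(Rational(-1, 9), Mul(Add(3, S), Add(-11, S))) = Mul(Rational(-1, 9), Mul(Add(-11, S), Add(3, S))) = Mul(Rational(-1, 9), Add(-11, S), Add(3, S)))
Mul(Mul(40, -34), Function('n')(-6)) = Mul(Mul(40, -34), Add(Rational(11, 3), Mul(Rational(-1, 9), Pow(-6, 2)), Mul(Rational(8, 9), -6))) = Mul(-1360, Add(Rational(11, 3), Mul(Rational(-1, 9), 36), Rational(-16, 3))) = Mul(-1360, Add(Rational(11, 3), -4, Rational(-16, 3))) = Mul(-1360, Rational(-17, 3)) = Rational(23120, 3)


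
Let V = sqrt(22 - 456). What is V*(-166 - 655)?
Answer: -821*I*sqrt(434) ≈ -17104.0*I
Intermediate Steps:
V = I*sqrt(434) (V = sqrt(-434) = I*sqrt(434) ≈ 20.833*I)
V*(-166 - 655) = (I*sqrt(434))*(-166 - 655) = (I*sqrt(434))*(-821) = -821*I*sqrt(434)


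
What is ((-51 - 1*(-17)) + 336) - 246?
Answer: 56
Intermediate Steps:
((-51 - 1*(-17)) + 336) - 246 = ((-51 + 17) + 336) - 246 = (-34 + 336) - 246 = 302 - 246 = 56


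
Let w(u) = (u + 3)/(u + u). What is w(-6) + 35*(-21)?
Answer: -2939/4 ≈ -734.75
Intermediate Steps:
w(u) = (3 + u)/(2*u) (w(u) = (3 + u)/((2*u)) = (3 + u)*(1/(2*u)) = (3 + u)/(2*u))
w(-6) + 35*(-21) = (½)*(3 - 6)/(-6) + 35*(-21) = (½)*(-⅙)*(-3) - 735 = ¼ - 735 = -2939/4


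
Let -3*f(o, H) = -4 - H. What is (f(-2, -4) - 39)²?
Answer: 1521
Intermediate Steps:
f(o, H) = 4/3 + H/3 (f(o, H) = -(-4 - H)/3 = 4/3 + H/3)
(f(-2, -4) - 39)² = ((4/3 + (⅓)*(-4)) - 39)² = ((4/3 - 4/3) - 39)² = (0 - 39)² = (-39)² = 1521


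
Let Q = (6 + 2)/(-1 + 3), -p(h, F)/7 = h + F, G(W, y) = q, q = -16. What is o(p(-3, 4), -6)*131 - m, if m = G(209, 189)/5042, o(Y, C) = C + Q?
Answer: -660494/2521 ≈ -262.00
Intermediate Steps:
G(W, y) = -16
p(h, F) = -7*F - 7*h (p(h, F) = -7*(h + F) = -7*(F + h) = -7*F - 7*h)
Q = 4 (Q = 8/2 = 8*(½) = 4)
o(Y, C) = 4 + C (o(Y, C) = C + 4 = 4 + C)
m = -8/2521 (m = -16/5042 = -16*1/5042 = -8/2521 ≈ -0.0031733)
o(p(-3, 4), -6)*131 - m = (4 - 6)*131 - 1*(-8/2521) = -2*131 + 8/2521 = -262 + 8/2521 = -660494/2521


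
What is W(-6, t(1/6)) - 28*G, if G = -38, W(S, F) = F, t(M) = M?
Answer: 6385/6 ≈ 1064.2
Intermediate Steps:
W(-6, t(1/6)) - 28*G = 1/6 - 28*(-38) = 1/6 + 1064 = 6385/6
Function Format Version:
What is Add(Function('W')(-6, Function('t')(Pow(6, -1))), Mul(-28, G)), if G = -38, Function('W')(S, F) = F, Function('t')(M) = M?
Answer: Rational(6385, 6) ≈ 1064.2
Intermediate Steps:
Add(Function('W')(-6, Function('t')(Pow(6, -1))), Mul(-28, G)) = Add(Pow(6, -1), Mul(-28, -38)) = Add(Rational(1, 6), 1064) = Rational(6385, 6)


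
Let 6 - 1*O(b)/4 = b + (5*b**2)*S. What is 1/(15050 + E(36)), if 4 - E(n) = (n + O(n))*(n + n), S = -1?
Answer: -1/1845138 ≈ -5.4197e-7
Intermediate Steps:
O(b) = 24 - 4*b + 20*b**2 (O(b) = 24 - 4*(b + (5*b**2)*(-1)) = 24 - 4*(b - 5*b**2) = 24 + (-4*b + 20*b**2) = 24 - 4*b + 20*b**2)
E(n) = 4 - 2*n*(24 - 3*n + 20*n**2) (E(n) = 4 - (n + (24 - 4*n + 20*n**2))*(n + n) = 4 - (24 - 3*n + 20*n**2)*2*n = 4 - 2*n*(24 - 3*n + 20*n**2))
1/(15050 + E(36)) = 1/(15050 + (4 - 48*36 - 40*36**3 + 6*36**2)) = 1/(15050 + (4 - 1728 - 40*46656 + 6*1296)) = 1/(15050 + (4 - 1728 - 1866240 + 7776)) = 1/(15050 - 1860188) = 1/(-1845138) = -1/1845138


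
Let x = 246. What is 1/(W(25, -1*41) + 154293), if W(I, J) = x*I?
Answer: 1/160443 ≈ 6.2327e-6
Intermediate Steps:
W(I, J) = 246*I
1/(W(25, -1*41) + 154293) = 1/(246*25 + 154293) = 1/(6150 + 154293) = 1/160443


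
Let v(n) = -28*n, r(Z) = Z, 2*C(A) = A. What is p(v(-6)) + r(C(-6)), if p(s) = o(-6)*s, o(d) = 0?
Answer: -3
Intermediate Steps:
C(A) = A/2
p(s) = 0 (p(s) = 0*s = 0)
p(v(-6)) + r(C(-6)) = 0 + (½)*(-6) = 0 - 3 = -3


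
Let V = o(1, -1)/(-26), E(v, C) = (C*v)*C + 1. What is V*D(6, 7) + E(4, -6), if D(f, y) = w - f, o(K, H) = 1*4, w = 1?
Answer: 1895/13 ≈ 145.77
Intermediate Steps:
E(v, C) = 1 + v*C**2 (E(v, C) = v*C**2 + 1 = 1 + v*C**2)
o(K, H) = 4
D(f, y) = 1 - f
V = -2/13 (V = 4/(-26) = 4*(-1/26) = -2/13 ≈ -0.15385)
V*D(6, 7) + E(4, -6) = -2*(1 - 1*6)/13 + (1 + 4*(-6)**2) = -2*(1 - 6)/13 + (1 + 4*36) = -2/13*(-5) + (1 + 144) = 10/13 + 145 = 1895/13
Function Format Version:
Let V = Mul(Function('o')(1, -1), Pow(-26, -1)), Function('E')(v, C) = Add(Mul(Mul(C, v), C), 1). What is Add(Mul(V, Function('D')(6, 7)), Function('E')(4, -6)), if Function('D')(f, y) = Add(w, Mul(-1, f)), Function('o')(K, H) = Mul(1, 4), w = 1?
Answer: Rational(1895, 13) ≈ 145.77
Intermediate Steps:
Function('E')(v, C) = Add(1, Mul(v, Pow(C, 2))) (Function('E')(v, C) = Add(Mul(v, Pow(C, 2)), 1) = Add(1, Mul(v, Pow(C, 2))))
Function('o')(K, H) = 4
Function('D')(f, y) = Add(1, Mul(-1, f))
V = Rational(-2, 13) (V = Mul(4, Pow(-26, -1)) = Mul(4, Rational(-1, 26)) = Rational(-2, 13) ≈ -0.15385)
Add(Mul(V, Function('D')(6, 7)), Function('E')(4, -6)) = Add(Mul(Rational(-2, 13), Add(1, Mul(-1, 6))), Add(1, Mul(4, Pow(-6, 2)))) = Add(Mul(Rational(-2, 13), Add(1, -6)), Add(1, Mul(4, 36))) = Add(Mul(Rational(-2, 13), -5), Add(1, 144)) = Add(Rational(10, 13), 145) = Rational(1895, 13)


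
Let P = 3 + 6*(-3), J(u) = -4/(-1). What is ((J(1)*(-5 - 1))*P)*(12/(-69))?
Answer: -1440/23 ≈ -62.609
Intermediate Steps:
J(u) = 4 (J(u) = -4*(-1) = 4)
P = -15 (P = 3 - 18 = -15)
((J(1)*(-5 - 1))*P)*(12/(-69)) = ((4*(-5 - 1))*(-15))*(12/(-69)) = ((4*(-6))*(-15))*(12*(-1/69)) = -24*(-15)*(-4/23) = 360*(-4/23) = -1440/23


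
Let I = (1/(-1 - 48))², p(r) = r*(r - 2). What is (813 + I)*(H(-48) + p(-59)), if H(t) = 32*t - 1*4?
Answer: 4019196826/2401 ≈ 1.6740e+6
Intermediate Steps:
p(r) = r*(-2 + r)
H(t) = -4 + 32*t (H(t) = 32*t - 4 = -4 + 32*t)
I = 1/2401 (I = (1/(-49))² = (-1/49)² = 1/2401 ≈ 0.00041649)
(813 + I)*(H(-48) + p(-59)) = (813 + 1/2401)*((-4 + 32*(-48)) - 59*(-2 - 59)) = 1952014*((-4 - 1536) - 59*(-61))/2401 = 1952014*(-1540 + 3599)/2401 = (1952014/2401)*2059 = 4019196826/2401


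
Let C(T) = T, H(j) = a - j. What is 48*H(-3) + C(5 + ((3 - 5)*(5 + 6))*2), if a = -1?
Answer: 57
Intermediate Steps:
H(j) = -1 - j
48*H(-3) + C(5 + ((3 - 5)*(5 + 6))*2) = 48*(-1 - 1*(-3)) + (5 + ((3 - 5)*(5 + 6))*2) = 48*(-1 + 3) + (5 - 2*11*2) = 48*2 + (5 - 22*2) = 96 + (5 - 44) = 96 - 39 = 57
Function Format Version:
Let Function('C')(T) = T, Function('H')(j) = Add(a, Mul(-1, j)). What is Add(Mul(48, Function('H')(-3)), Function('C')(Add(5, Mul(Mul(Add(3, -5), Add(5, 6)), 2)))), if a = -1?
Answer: 57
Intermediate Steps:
Function('H')(j) = Add(-1, Mul(-1, j))
Add(Mul(48, Function('H')(-3)), Function('C')(Add(5, Mul(Mul(Add(3, -5), Add(5, 6)), 2)))) = Add(Mul(48, Add(-1, Mul(-1, -3))), Add(5, Mul(Mul(Add(3, -5), Add(5, 6)), 2))) = Add(Mul(48, Add(-1, 3)), Add(5, Mul(Mul(-2, 11), 2))) = Add(Mul(48, 2), Add(5, Mul(-22, 2))) = Add(96, Add(5, -44)) = Add(96, -39) = 57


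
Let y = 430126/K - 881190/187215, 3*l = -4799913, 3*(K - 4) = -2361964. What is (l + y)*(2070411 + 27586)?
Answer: -49477626157730944324657/14739761456 ≈ -3.3567e+12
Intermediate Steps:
K = -2361952/3 (K = 4 + (⅓)*(-2361964) = 4 - 2361964/3 = -2361952/3 ≈ -7.8732e+5)
l = -1599971 (l = (⅓)*(-4799913) = -1599971)
y = -77430220005/14739761456 (y = 430126/(-2361952/3) - 881190/187215 = 430126*(-3/2361952) - 881190*1/187215 = -645189/1180976 - 58746/12481 = -77430220005/14739761456 ≈ -5.2532)
(l + y)*(2070411 + 27586) = (-1599971 - 77430220005/14739761456)*(2070411 + 27586) = -23583268306737781/14739761456*2097997 = -49477626157730944324657/14739761456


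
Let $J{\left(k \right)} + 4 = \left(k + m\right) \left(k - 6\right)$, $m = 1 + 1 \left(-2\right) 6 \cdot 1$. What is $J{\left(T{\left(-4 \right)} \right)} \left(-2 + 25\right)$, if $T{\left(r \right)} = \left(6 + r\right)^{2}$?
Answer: $230$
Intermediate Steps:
$m = -11$ ($m = 1 + 1 \left(\left(-12\right) 1\right) = 1 + 1 \left(-12\right) = 1 - 12 = -11$)
$J{\left(k \right)} = -4 + \left(-11 + k\right) \left(-6 + k\right)$ ($J{\left(k \right)} = -4 + \left(k - 11\right) \left(k - 6\right) = -4 + \left(-11 + k\right) \left(-6 + k\right)$)
$J{\left(T{\left(-4 \right)} \right)} \left(-2 + 25\right) = \left(62 + \left(\left(6 - 4\right)^{2}\right)^{2} - 17 \left(6 - 4\right)^{2}\right) \left(-2 + 25\right) = \left(62 + \left(2^{2}\right)^{2} - 17 \cdot 2^{2}\right) 23 = \left(62 + 4^{2} - 68\right) 23 = \left(62 + 16 - 68\right) 23 = 10 \cdot 23 = 230$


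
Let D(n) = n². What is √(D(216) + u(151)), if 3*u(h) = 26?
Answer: √419982/3 ≈ 216.02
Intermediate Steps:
u(h) = 26/3 (u(h) = (⅓)*26 = 26/3)
√(D(216) + u(151)) = √(216² + 26/3) = √(46656 + 26/3) = √(139994/3) = √419982/3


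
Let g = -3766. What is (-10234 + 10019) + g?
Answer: -3981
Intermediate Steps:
(-10234 + 10019) + g = (-10234 + 10019) - 3766 = -215 - 3766 = -3981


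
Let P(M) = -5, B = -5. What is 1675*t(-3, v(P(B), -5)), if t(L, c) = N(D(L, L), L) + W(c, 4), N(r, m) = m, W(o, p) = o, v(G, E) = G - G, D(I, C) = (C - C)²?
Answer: -5025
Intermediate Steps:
D(I, C) = 0 (D(I, C) = 0² = 0)
v(G, E) = 0
t(L, c) = L + c
1675*t(-3, v(P(B), -5)) = 1675*(-3 + 0) = 1675*(-3) = -5025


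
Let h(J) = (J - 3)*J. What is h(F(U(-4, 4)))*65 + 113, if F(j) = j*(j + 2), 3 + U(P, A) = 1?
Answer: 113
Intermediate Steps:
U(P, A) = -2 (U(P, A) = -3 + 1 = -2)
F(j) = j*(2 + j)
h(J) = J*(-3 + J) (h(J) = (-3 + J)*J = J*(-3 + J))
h(F(U(-4, 4)))*65 + 113 = ((-2*(2 - 2))*(-3 - 2*(2 - 2)))*65 + 113 = ((-2*0)*(-3 - 2*0))*65 + 113 = (0*(-3 + 0))*65 + 113 = (0*(-3))*65 + 113 = 0*65 + 113 = 0 + 113 = 113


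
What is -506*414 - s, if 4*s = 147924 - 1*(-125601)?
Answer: -1111461/4 ≈ -2.7787e+5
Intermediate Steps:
s = 273525/4 (s = (147924 - 1*(-125601))/4 = (147924 + 125601)/4 = (¼)*273525 = 273525/4 ≈ 68381.)
-506*414 - s = -506*414 - 1*273525/4 = -209484 - 273525/4 = -1111461/4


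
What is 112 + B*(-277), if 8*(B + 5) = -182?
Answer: 31195/4 ≈ 7798.8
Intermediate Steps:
B = -111/4 (B = -5 + (⅛)*(-182) = -5 - 91/4 = -111/4 ≈ -27.750)
112 + B*(-277) = 112 - 111/4*(-277) = 112 + 30747/4 = 31195/4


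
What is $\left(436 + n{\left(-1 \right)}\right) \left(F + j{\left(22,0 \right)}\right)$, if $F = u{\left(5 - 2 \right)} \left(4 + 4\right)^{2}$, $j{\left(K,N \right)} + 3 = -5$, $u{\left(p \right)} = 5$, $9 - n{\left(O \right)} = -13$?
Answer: $142896$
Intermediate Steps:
$n{\left(O \right)} = 22$ ($n{\left(O \right)} = 9 - -13 = 9 + 13 = 22$)
$j{\left(K,N \right)} = -8$ ($j{\left(K,N \right)} = -3 - 5 = -8$)
$F = 320$ ($F = 5 \left(4 + 4\right)^{2} = 5 \cdot 8^{2} = 5 \cdot 64 = 320$)
$\left(436 + n{\left(-1 \right)}\right) \left(F + j{\left(22,0 \right)}\right) = \left(436 + 22\right) \left(320 - 8\right) = 458 \cdot 312 = 142896$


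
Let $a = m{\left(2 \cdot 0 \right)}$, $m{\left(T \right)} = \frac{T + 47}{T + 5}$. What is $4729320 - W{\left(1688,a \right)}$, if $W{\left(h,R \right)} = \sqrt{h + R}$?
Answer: $4729320 - \frac{3 \sqrt{4715}}{5} \approx 4.7293 \cdot 10^{6}$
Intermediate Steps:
$m{\left(T \right)} = \frac{47 + T}{5 + T}$
$a = \frac{47}{5}$ ($a = \frac{47 + 2 \cdot 0}{5 + 2 \cdot 0} = \frac{47 + 0}{5 + 0} = \frac{1}{5} \cdot 47 = \frac{47}{5} \approx 9.4$)
$W{\left(h,R \right)} = \sqrt{R + h}$
$4729320 - W{\left(1688,a \right)} = 4729320 - \sqrt{\frac{47}{5} + 1688} = 4729320 - \sqrt{\frac{8487}{5}} = 4729320 - \frac{3 \sqrt{4715}}{5}$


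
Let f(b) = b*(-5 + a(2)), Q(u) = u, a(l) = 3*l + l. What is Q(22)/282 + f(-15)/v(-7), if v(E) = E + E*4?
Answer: 1346/987 ≈ 1.3637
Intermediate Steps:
a(l) = 4*l
f(b) = 3*b (f(b) = b*(-5 + 4*2) = b*(-5 + 8) = b*3 = 3*b)
v(E) = 5*E (v(E) = E + 4*E = 5*E)
Q(22)/282 + f(-15)/v(-7) = 22/282 + (3*(-15))/((5*(-7))) = 22*(1/282) - 45/(-35) = 11/141 - 45*(-1/35) = 11/141 + 9/7 = 1346/987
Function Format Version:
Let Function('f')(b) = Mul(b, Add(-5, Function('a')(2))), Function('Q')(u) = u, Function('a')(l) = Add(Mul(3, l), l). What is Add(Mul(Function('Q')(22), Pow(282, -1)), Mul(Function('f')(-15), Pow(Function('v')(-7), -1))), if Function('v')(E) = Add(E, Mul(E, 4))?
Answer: Rational(1346, 987) ≈ 1.3637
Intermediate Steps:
Function('a')(l) = Mul(4, l)
Function('f')(b) = Mul(3, b) (Function('f')(b) = Mul(b, Add(-5, Mul(4, 2))) = Mul(b, Add(-5, 8)) = Mul(b, 3) = Mul(3, b))
Function('v')(E) = Mul(5, E) (Function('v')(E) = Add(E, Mul(4, E)) = Mul(5, E))
Add(Mul(Function('Q')(22), Pow(282, -1)), Mul(Function('f')(-15), Pow(Function('v')(-7), -1))) = Add(Mul(22, Pow(282, -1)), Mul(Mul(3, -15), Pow(Mul(5, -7), -1))) = Add(Mul(22, Rational(1, 282)), Mul(-45, Pow(-35, -1))) = Add(Rational(11, 141), Mul(-45, Rational(-1, 35))) = Add(Rational(11, 141), Rational(9, 7)) = Rational(1346, 987)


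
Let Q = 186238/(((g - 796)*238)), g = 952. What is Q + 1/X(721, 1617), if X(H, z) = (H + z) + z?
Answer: 4047299/806820 ≈ 5.0164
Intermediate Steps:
X(H, z) = H + 2*z
Q = 7163/1428 (Q = 186238/(((952 - 796)*238)) = 186238/((156*238)) = 186238/37128 = 186238*(1/37128) = 7163/1428 ≈ 5.0161)
Q + 1/X(721, 1617) = 7163/1428 + 1/(721 + 2*1617) = 7163/1428 + 1/(721 + 3234) = 7163/1428 + 1/3955 = 4047299/806820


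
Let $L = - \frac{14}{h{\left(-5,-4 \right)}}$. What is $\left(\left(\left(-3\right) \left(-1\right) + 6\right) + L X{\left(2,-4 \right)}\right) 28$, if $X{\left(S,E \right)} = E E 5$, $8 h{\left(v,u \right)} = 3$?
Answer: $- \frac{250124}{3} \approx -83375.0$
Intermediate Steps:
$h{\left(v,u \right)} = \frac{3}{8}$ ($h{\left(v,u \right)} = \frac{1}{8} \cdot 3 = \frac{3}{8}$)
$L = - \frac{112}{3}$ ($L = - \frac{14}{\frac{3}{8}} = \left(-14\right) \frac{8}{3} = - \frac{112}{3} \approx -37.333$)
$X{\left(S,E \right)} = 5 E^{2}$ ($X{\left(S,E \right)} = E^{2} \cdot 5 = 5 E^{2}$)
$\left(\left(\left(-3\right) \left(-1\right) + 6\right) + L X{\left(2,-4 \right)}\right) 28 = \left(\left(\left(-3\right) \left(-1\right) + 6\right) - \frac{112 \cdot 5 \left(-4\right)^{2}}{3}\right) 28 = \left(\left(3 + 6\right) - \frac{112 \cdot 5 \cdot 16}{3}\right) 28 = \left(9 - \frac{8960}{3}\right) 28 = \left(- \frac{8933}{3}\right) 28 = - \frac{250124}{3}$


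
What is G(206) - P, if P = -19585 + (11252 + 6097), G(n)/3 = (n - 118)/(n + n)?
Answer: 230374/103 ≈ 2236.6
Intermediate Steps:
G(n) = 3*(-118 + n)/(2*n) (G(n) = 3*((n - 118)/(n + n)) = 3*((-118 + n)/((2*n))) = 3*((-118 + n)*(1/(2*n))) = 3*((-118 + n)/(2*n)) = 3*(-118 + n)/(2*n))
P = -2236 (P = -19585 + 17349 = -2236)
G(206) - P = (3/2 - 177/206) - 1*(-2236) = (3/2 - 177*1/206) + 2236 = (3/2 - 177/206) + 2236 = 66/103 + 2236 = 230374/103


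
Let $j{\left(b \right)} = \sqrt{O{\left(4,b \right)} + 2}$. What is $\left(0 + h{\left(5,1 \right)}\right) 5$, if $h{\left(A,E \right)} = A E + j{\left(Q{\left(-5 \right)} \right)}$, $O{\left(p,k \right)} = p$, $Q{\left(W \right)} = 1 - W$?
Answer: $25 + 5 \sqrt{6} \approx 37.247$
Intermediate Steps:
$j{\left(b \right)} = \sqrt{6}$ ($j{\left(b \right)} = \sqrt{4 + 2} = \sqrt{6}$)
$h{\left(A,E \right)} = \sqrt{6} + A E$ ($h{\left(A,E \right)} = A E + \sqrt{6} = \sqrt{6} + A E$)
$\left(0 + h{\left(5,1 \right)}\right) 5 = \left(0 + \left(\sqrt{6} + 5 \cdot 1\right)\right) 5 = \left(0 + \left(\sqrt{6} + 5\right)\right) 5 = \left(0 + \left(5 + \sqrt{6}\right)\right) 5 = \left(5 + \sqrt{6}\right) 5 = 25 + 5 \sqrt{6}$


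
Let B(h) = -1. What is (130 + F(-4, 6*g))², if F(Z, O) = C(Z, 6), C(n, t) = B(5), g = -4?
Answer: 16641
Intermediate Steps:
C(n, t) = -1
F(Z, O) = -1
(130 + F(-4, 6*g))² = (130 - 1)² = 129² = 16641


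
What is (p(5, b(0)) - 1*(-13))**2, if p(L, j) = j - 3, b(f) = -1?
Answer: 81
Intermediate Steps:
p(L, j) = -3 + j
(p(5, b(0)) - 1*(-13))**2 = ((-3 - 1) - 1*(-13))**2 = (-4 + 13)**2 = 9**2 = 81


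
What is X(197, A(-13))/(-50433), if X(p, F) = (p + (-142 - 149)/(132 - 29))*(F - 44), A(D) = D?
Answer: 380000/1731533 ≈ 0.21946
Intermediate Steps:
X(p, F) = (-44 + F)*(-291/103 + p) (X(p, F) = (p - 291/103)*(-44 + F) = (-291/103 + p)*(-44 + F) = (-44 + F)*(-291/103 + p))
X(197, A(-13))/(-50433) = (12804/103 - 44*197 - 291/103*(-13) - 13*197)/(-50433) = (12804/103 - 8668 + 3783/103 - 2561)*(-1/50433) = -1140000/103*(-1/50433) = 380000/1731533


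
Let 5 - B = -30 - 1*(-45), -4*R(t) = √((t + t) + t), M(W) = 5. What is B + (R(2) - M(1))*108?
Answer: -550 - 27*√6 ≈ -616.14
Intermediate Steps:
R(t) = -√3*√t/4 (R(t) = -√((t + t) + t)/4 = -√(2*t + t)/4 = -√3*√t/4)
B = -10 (B = 5 - (-30 - 1*(-45)) = 5 - (-30 + 45) = 5 - 1*15 = 5 - 15 = -10)
B + (R(2) - M(1))*108 = -10 + (-√3*√2/4 - 1*5)*108 = -10 + (-√6/4 - 5)*108 = -10 + (-5 - √6/4)*108 = -10 + (-540 - 27*√6) = -550 - 27*√6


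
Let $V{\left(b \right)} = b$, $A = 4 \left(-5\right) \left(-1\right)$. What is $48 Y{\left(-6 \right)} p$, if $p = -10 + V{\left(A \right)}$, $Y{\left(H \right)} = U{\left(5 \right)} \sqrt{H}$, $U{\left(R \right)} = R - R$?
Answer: $0$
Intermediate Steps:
$U{\left(R \right)} = 0$
$A = 20$ ($A = \left(-20\right) \left(-1\right) = 20$)
$Y{\left(H \right)} = 0$ ($Y{\left(H \right)} = 0 \sqrt{H} = 0$)
$p = 10$ ($p = -10 + 20 = 10$)
$48 Y{\left(-6 \right)} p = 48 \cdot 0 \cdot 10 = 0 \cdot 10 = 0$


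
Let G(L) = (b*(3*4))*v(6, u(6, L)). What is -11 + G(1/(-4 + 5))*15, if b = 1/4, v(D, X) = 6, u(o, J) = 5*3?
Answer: 259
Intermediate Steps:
u(o, J) = 15
b = ¼ ≈ 0.25000
G(L) = 18 (G(L) = ((3*4)/4)*6 = ((¼)*12)*6 = 3*6 = 18)
-11 + G(1/(-4 + 5))*15 = -11 + 18*15 = -11 + 270 = 259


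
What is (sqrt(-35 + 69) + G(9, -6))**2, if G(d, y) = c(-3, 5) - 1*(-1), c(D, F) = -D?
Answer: (4 + sqrt(34))**2 ≈ 96.648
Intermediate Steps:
G(d, y) = 4 (G(d, y) = -1*(-3) - 1*(-1) = 3 + 1 = 4)
(sqrt(-35 + 69) + G(9, -6))**2 = (sqrt(-35 + 69) + 4)**2 = (sqrt(34) + 4)**2 = (4 + sqrt(34))**2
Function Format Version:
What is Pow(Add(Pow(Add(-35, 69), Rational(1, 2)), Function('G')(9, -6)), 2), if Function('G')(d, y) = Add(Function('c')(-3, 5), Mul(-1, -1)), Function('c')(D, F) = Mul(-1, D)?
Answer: Pow(Add(4, Pow(34, Rational(1, 2))), 2) ≈ 96.648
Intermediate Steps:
Function('G')(d, y) = 4 (Function('G')(d, y) = Add(Mul(-1, -3), Mul(-1, -1)) = Add(3, 1) = 4)
Pow(Add(Pow(Add(-35, 69), Rational(1, 2)), Function('G')(9, -6)), 2) = Pow(Add(Pow(Add(-35, 69), Rational(1, 2)), 4), 2) = Pow(Add(Pow(34, Rational(1, 2)), 4), 2) = Pow(Add(4, Pow(34, Rational(1, 2))), 2)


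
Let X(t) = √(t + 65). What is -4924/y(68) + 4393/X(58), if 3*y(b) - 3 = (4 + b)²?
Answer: -4924/1729 + 4393*√123/123 ≈ 393.26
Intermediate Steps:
X(t) = √(65 + t)
y(b) = 1 + (4 + b)²/3
-4924/y(68) + 4393/X(58) = -4924/(1 + (4 + 68)²/3) + 4393/(√(65 + 58)) = -4924/(1 + (⅓)*72²) + 4393/(√123) = -4924/(1 + (⅓)*5184) + 4393*(√123/123) = -4924/(1 + 1728) + 4393*√123/123 = -4924/1729 + 4393*√123/123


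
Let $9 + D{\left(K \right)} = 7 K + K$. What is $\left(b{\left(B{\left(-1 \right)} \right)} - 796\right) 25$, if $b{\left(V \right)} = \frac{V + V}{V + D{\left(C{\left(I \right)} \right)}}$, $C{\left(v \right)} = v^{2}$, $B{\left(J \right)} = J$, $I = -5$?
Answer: $- \frac{378105}{19} \approx -19900.0$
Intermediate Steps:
$D{\left(K \right)} = -9 + 8 K$ ($D{\left(K \right)} = -9 + \left(7 K + K\right) = -9 + 8 K$)
$b{\left(V \right)} = \frac{2 V}{191 + V}$ ($b{\left(V \right)} = \frac{V + V}{V - \left(9 - 8 \left(-5\right)^{2}\right)} = \frac{2 V}{V + \left(-9 + 8 \cdot 25\right)} = \frac{2 V}{V + \left(-9 + 200\right)} = \frac{2 V}{V + 191} = \frac{2 V}{191 + V}$)
$\left(b{\left(B{\left(-1 \right)} \right)} - 796\right) 25 = \left(2 \left(-1\right) \frac{1}{191 - 1} - 796\right) 25 = \left(2 \left(-1\right) \frac{1}{190} - 796\right) 25 = \left(- \frac{1}{95} - 796\right) 25 = \left(- \frac{75621}{95}\right) 25 = - \frac{378105}{19}$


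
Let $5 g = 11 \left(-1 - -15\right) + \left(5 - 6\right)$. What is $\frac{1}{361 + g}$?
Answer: $\frac{5}{1958} \approx 0.0025536$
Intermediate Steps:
$g = \frac{153}{5}$ ($g = \frac{11 \left(-1 - -15\right) + \left(5 - 6\right)}{5} = \frac{11 \left(-1 + 15\right) - 1}{5} = \frac{11 \cdot 14 - 1}{5} = \frac{154 - 1}{5} = \frac{1}{5} \cdot 153 = \frac{153}{5} \approx 30.6$)
$\frac{1}{361 + g} = \frac{1}{361 + \frac{153}{5}} = \frac{1}{\frac{1958}{5}} = \frac{5}{1958}$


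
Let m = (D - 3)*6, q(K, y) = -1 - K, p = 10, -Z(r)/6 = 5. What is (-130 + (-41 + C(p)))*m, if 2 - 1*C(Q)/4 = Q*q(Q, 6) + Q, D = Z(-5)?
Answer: -46926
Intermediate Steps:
Z(r) = -30 (Z(r) = -6*5 = -30)
D = -30
C(Q) = 8 - 4*Q - 4*Q*(-1 - Q) (C(Q) = 8 - 4*(Q*(-1 - Q) + Q) = 8 - 4*(Q + Q*(-1 - Q)) = 8 + (-4*Q - 4*Q*(-1 - Q)) = 8 - 4*Q - 4*Q*(-1 - Q))
m = -198 (m = (-30 - 3)*6 = -33*6 = -198)
(-130 + (-41 + C(p)))*m = (-130 + (-41 + (8 + 4*10**2)))*(-198) = (-130 + (-41 + (8 + 4*100)))*(-198) = (-130 + (-41 + (8 + 400)))*(-198) = (-130 + (-41 + 408))*(-198) = (-130 + 367)*(-198) = 237*(-198) = -46926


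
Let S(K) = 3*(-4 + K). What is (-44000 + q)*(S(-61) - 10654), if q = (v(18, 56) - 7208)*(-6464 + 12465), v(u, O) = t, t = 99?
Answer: 463307727541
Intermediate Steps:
v(u, O) = 99
q = -42661109 (q = (99 - 7208)*(-6464 + 12465) = -7109*6001 = -42661109)
S(K) = -12 + 3*K
(-44000 + q)*(S(-61) - 10654) = (-44000 - 42661109)*((-12 + 3*(-61)) - 10654) = -42705109*((-12 - 183) - 10654) = -42705109*(-195 - 10654) = -42705109*(-10849) = 463307727541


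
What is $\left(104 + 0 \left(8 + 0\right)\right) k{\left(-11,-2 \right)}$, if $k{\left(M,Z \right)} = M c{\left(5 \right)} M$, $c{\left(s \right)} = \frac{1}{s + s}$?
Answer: $\frac{6292}{5} \approx 1258.4$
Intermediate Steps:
$c{\left(s \right)} = \frac{1}{2 s}$
$k{\left(M,Z \right)} = \frac{M^{2}}{10}$ ($k{\left(M,Z \right)} = M \frac{1}{2 \cdot 5} M = M \frac{1}{2} \cdot \frac{1}{5} M = M \frac{1}{10} M = \frac{M}{10} M = \frac{M^{2}}{10}$)
$\left(104 + 0 \left(8 + 0\right)\right) k{\left(-11,-2 \right)} = \left(104 + 0 \left(8 + 0\right)\right) \frac{\left(-11\right)^{2}}{10} = \left(104 + 0 \cdot 8\right) \frac{1}{10} \cdot 121 = \left(104 + 0\right) \frac{121}{10} = 104 \cdot \frac{121}{10} = \frac{6292}{5}$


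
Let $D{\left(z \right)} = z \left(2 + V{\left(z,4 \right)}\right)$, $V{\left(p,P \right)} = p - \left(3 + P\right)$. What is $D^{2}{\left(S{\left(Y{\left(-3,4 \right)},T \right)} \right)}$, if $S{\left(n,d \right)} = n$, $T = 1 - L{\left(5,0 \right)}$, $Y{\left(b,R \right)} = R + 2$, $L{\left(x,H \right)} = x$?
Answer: $36$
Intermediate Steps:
$Y{\left(b,R \right)} = 2 + R$
$T = -4$ ($T = 1 - 5 = -4$)
$V{\left(p,P \right)} = -3 + p - P$
$D{\left(z \right)} = z \left(-5 + z\right)$ ($D{\left(z \right)} = z \left(2 - \left(7 - z\right)\right) = z \left(2 + \left(-7 + z\right)\right) = z \left(-5 + z\right)$)
$D^{2}{\left(S{\left(Y{\left(-3,4 \right)},T \right)} \right)} = \left(\left(2 + 4\right) \left(-5 + \left(2 + 4\right)\right)\right)^{2} = \left(6 \left(-5 + 6\right)\right)^{2} = \left(6 \cdot 1\right)^{2} = 6^{2} = 36$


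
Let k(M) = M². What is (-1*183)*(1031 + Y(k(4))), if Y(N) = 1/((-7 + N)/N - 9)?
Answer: -8489309/45 ≈ -1.8865e+5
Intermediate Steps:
Y(N) = 1/(-9 + (-7 + N)/N) (Y(N) = 1/((-7 + N)/N - 9) = 1/(-9 + (-7 + N)/N))
(-1*183)*(1031 + Y(k(4))) = (-1*183)*(1031 - 1*4²/(7 + 8*4²)) = -183*(1031 - 1*16/(7 + 8*16)) = -183*(1031 - 1*16/(7 + 128)) = -183*(1031 - 1*16/135) = -183*(1031 - 1*16*1/135) = -183*(1031 - 16/135) = -183*139169/135 = -8489309/45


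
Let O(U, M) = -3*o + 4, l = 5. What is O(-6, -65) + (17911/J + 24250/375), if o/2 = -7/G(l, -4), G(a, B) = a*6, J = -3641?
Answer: 3558026/54615 ≈ 65.147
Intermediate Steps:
G(a, B) = 6*a
o = -7/15 (o = 2*(-7/(6*5)) = 2*(-7/30) = -7/15 ≈ -0.46667)
O(U, M) = 27/5 (O(U, M) = -3*(-7/15) + 4 = 7/5 + 4 = 27/5)
O(-6, -65) + (17911/J + 24250/375) = 27/5 + (17911/(-3641) + 24250/375) = 27/5 + (17911*(-1/3641) + 24250*(1/375)) = 27/5 + (-17911/3641 + 194/3) = 27/5 + 652621/10923 = 3558026/54615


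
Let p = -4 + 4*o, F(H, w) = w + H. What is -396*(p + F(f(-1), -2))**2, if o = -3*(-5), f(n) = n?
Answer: -1112364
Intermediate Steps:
o = 15
F(H, w) = H + w
p = 56 (p = -4 + 4*15 = -4 + 60 = 56)
-396*(p + F(f(-1), -2))**2 = -396*(56 + (-1 - 2))**2 = -396*(56 - 3)**2 = -396*53**2 = -396*2809 = -1112364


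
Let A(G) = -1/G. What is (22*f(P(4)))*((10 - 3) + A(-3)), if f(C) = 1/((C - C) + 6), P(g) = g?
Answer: 242/9 ≈ 26.889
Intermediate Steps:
f(C) = 1/6 (f(C) = 1/(0 + 6) = 1/6)
(22*f(P(4)))*((10 - 3) + A(-3)) = (22*(1/6))*((10 - 3) - 1/(-3)) = 11*(7 - 1*(-1/3))/3 = 11*(7 + 1/3)/3 = (11/3)*(22/3) = 242/9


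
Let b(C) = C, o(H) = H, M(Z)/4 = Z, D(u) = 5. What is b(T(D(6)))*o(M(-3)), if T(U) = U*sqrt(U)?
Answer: -60*sqrt(5) ≈ -134.16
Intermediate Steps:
T(U) = U**(3/2)
M(Z) = 4*Z
b(T(D(6)))*o(M(-3)) = 5**(3/2)*(4*(-3)) = (5*sqrt(5))*(-12) = -60*sqrt(5)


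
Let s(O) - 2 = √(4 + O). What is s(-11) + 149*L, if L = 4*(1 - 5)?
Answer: -2382 + I*√7 ≈ -2382.0 + 2.6458*I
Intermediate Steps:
s(O) = 2 + √(4 + O)
L = -16 (L = 4*(-4) = -16)
s(-11) + 149*L = (2 + √(4 - 11)) + 149*(-16) = (2 + √(-7)) - 2384 = (2 + I*√7) - 2384 = -2382 + I*√7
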